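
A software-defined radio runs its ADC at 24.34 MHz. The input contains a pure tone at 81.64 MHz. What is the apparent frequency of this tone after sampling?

8.62 MHz

81.64 MHz mod fs = 8.62 MHz.
8.62 MHz ≤ fs/2 = 12.17 MHz, appears at 8.62 MHz.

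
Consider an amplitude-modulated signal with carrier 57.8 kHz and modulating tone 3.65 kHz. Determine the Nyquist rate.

AM sidebands sit at fc ± fm = 54.15 kHz and 61.45 kHz.
Highest-frequency component: 61.45 kHz.
Nyquist rate = 2 × 61.45 kHz = 122.9 kHz.

122.9 kHz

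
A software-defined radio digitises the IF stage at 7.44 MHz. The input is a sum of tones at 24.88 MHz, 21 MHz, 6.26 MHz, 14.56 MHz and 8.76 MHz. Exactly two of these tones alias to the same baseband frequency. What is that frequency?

fs/2 = 3.72 MHz.
24.88 MHz mod fs = 2.56 MHz.
2.56 MHz ≤ fs/2 = 3.72 MHz, appears at 2.56 MHz.
21 MHz mod fs = 6.12 MHz.
6.12 MHz > fs/2 = 3.72 MHz, folds to fs − 6.12 MHz = 1.32 MHz.
6.26 MHz > fs/2 = 3.72 MHz, folds to fs − 6.26 MHz = 1.18 MHz.
14.56 MHz mod fs = 7.12 MHz.
7.12 MHz > fs/2 = 3.72 MHz, folds to fs − 7.12 MHz = 0.32 MHz.
8.76 MHz mod fs = 1.32 MHz.
1.32 MHz ≤ fs/2 = 3.72 MHz, appears at 1.32 MHz.
8.76 MHz and 21 MHz both map to 1.32 MHz.

1.32 MHz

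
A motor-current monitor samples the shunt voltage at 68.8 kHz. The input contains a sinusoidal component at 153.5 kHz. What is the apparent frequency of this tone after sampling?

153.5 kHz mod fs = 15.9 kHz.
15.9 kHz ≤ fs/2 = 34.4 kHz, appears at 15.9 kHz.

15.9 kHz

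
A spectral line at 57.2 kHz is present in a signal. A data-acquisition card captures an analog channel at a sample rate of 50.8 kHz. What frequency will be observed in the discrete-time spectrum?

6.4 kHz

57.2 kHz mod fs = 6.4 kHz.
6.4 kHz ≤ fs/2 = 25.4 kHz, appears at 6.4 kHz.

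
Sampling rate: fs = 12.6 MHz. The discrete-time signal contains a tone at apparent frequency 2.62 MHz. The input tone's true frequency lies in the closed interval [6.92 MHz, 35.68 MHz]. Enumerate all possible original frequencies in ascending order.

Frequencies that alias to 2.62 MHz are k·fs ± 2.62 MHz for integer k ≥ 0.
k=0: 2.62 MHz.
k=1: 9.98 MHz, 15.22 MHz.
k=2: 22.58 MHz, 27.82 MHz.
k=3: 35.18 MHz, 40.42 MHz.
k=4: 47.78 MHz, 53.02 MHz.
Within [6.92 MHz, 35.68 MHz]: 9.98 MHz, 15.22 MHz, 22.58 MHz, 27.82 MHz, 35.18 MHz.

9.98 MHz, 15.22 MHz, 22.58 MHz, 27.82 MHz, 35.18 MHz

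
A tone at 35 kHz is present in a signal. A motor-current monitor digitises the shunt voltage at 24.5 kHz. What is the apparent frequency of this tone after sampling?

35 kHz mod fs = 10.5 kHz.
10.5 kHz ≤ fs/2 = 12.25 kHz, appears at 10.5 kHz.

10.5 kHz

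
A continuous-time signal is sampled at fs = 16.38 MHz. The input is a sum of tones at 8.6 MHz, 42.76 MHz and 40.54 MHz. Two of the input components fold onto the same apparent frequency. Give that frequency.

fs/2 = 8.19 MHz.
8.6 MHz > fs/2 = 8.19 MHz, folds to fs − 8.6 MHz = 7.78 MHz.
42.76 MHz mod fs = 10 MHz.
10 MHz > fs/2 = 8.19 MHz, folds to fs − 10 MHz = 6.38 MHz.
40.54 MHz mod fs = 7.78 MHz.
7.78 MHz ≤ fs/2 = 8.19 MHz, appears at 7.78 MHz.
8.6 MHz and 40.54 MHz both map to 7.78 MHz.

7.78 MHz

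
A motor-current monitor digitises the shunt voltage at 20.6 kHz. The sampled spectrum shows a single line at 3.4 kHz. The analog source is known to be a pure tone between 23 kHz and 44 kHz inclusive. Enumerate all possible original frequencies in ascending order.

24 kHz, 37.8 kHz

Frequencies that alias to 3.4 kHz are k·fs ± 3.4 kHz for integer k ≥ 0.
k=0: 3.4 kHz.
k=1: 17.2 kHz, 24 kHz.
k=2: 37.8 kHz, 44.6 kHz.
k=3: 58.4 kHz, 65.2 kHz.
Within [23 kHz, 44 kHz]: 24 kHz, 37.8 kHz.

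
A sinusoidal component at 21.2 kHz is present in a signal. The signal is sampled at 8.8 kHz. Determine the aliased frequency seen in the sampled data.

3.6 kHz

21.2 kHz mod fs = 3.6 kHz.
3.6 kHz ≤ fs/2 = 4.4 kHz, appears at 3.6 kHz.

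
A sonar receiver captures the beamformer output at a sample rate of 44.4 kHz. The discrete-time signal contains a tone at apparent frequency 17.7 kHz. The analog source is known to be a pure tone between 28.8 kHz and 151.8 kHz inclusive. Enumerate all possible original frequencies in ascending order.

62.1 kHz, 71.1 kHz, 106.5 kHz, 115.5 kHz, 150.9 kHz

Frequencies that alias to 17.7 kHz are k·fs ± 17.7 kHz for integer k ≥ 0.
k=0: 17.7 kHz.
k=1: 26.7 kHz, 62.1 kHz.
k=2: 71.1 kHz, 106.5 kHz.
k=3: 115.5 kHz, 150.9 kHz.
k=4: 159.9 kHz, 195.3 kHz.
Within [28.8 kHz, 151.8 kHz]: 62.1 kHz, 71.1 kHz, 106.5 kHz, 115.5 kHz, 150.9 kHz.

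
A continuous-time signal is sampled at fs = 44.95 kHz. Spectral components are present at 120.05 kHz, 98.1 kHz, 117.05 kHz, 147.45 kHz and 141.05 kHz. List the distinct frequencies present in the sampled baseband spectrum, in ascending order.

fs/2 = 22.475 kHz.
120.05 kHz mod fs = 30.15 kHz.
30.15 kHz > fs/2 = 22.475 kHz, folds to fs − 30.15 kHz = 14.8 kHz.
98.1 kHz mod fs = 8.2 kHz.
8.2 kHz ≤ fs/2 = 22.475 kHz, appears at 8.2 kHz.
117.05 kHz mod fs = 27.15 kHz.
27.15 kHz > fs/2 = 22.475 kHz, folds to fs − 27.15 kHz = 17.8 kHz.
147.45 kHz mod fs = 12.6 kHz.
12.6 kHz ≤ fs/2 = 22.475 kHz, appears at 12.6 kHz.
141.05 kHz mod fs = 6.2 kHz.
6.2 kHz ≤ fs/2 = 22.475 kHz, appears at 6.2 kHz.
Distinct values: {6.2 kHz, 8.2 kHz, 12.6 kHz, 14.8 kHz, 17.8 kHz}.

6.2 kHz, 8.2 kHz, 12.6 kHz, 14.8 kHz, 17.8 kHz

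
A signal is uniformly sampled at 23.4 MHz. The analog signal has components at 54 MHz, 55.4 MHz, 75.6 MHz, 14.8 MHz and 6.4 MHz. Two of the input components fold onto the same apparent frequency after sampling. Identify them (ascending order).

14.8 MHz, 55.4 MHz

fs/2 = 11.7 MHz.
54 MHz mod fs = 7.2 MHz.
7.2 MHz ≤ fs/2 = 11.7 MHz, appears at 7.2 MHz.
55.4 MHz mod fs = 8.6 MHz.
8.6 MHz ≤ fs/2 = 11.7 MHz, appears at 8.6 MHz.
75.6 MHz mod fs = 5.4 MHz.
5.4 MHz ≤ fs/2 = 11.7 MHz, appears at 5.4 MHz.
14.8 MHz > fs/2 = 11.7 MHz, folds to fs − 14.8 MHz = 8.6 MHz.
6.4 MHz ≤ fs/2 = 11.7 MHz, passes unchanged.
14.8 MHz and 55.4 MHz both map to 8.6 MHz.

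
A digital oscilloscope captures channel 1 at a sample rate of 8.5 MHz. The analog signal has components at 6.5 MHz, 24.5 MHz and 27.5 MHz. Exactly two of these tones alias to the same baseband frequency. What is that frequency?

fs/2 = 4.25 MHz.
6.5 MHz > fs/2 = 4.25 MHz, folds to fs − 6.5 MHz = 2 MHz.
24.5 MHz mod fs = 7.5 MHz.
7.5 MHz > fs/2 = 4.25 MHz, folds to fs − 7.5 MHz = 1 MHz.
27.5 MHz mod fs = 2 MHz.
2 MHz ≤ fs/2 = 4.25 MHz, appears at 2 MHz.
6.5 MHz and 27.5 MHz both map to 2 MHz.

2 MHz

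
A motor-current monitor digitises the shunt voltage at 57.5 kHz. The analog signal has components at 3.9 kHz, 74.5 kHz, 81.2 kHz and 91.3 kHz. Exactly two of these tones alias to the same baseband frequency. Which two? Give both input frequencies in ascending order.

81.2 kHz, 91.3 kHz

fs/2 = 28.75 kHz.
3.9 kHz ≤ fs/2 = 28.75 kHz, passes unchanged.
74.5 kHz mod fs = 17 kHz.
17 kHz ≤ fs/2 = 28.75 kHz, appears at 17 kHz.
81.2 kHz mod fs = 23.7 kHz.
23.7 kHz ≤ fs/2 = 28.75 kHz, appears at 23.7 kHz.
91.3 kHz mod fs = 33.8 kHz.
33.8 kHz > fs/2 = 28.75 kHz, folds to fs − 33.8 kHz = 23.7 kHz.
81.2 kHz and 91.3 kHz both map to 23.7 kHz.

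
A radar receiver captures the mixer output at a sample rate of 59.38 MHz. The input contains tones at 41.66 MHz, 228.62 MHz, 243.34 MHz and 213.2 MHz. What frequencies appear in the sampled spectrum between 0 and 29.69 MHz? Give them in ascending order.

5.82 MHz, 8.9 MHz, 17.72 MHz, 24.32 MHz

fs/2 = 29.69 MHz.
41.66 MHz > fs/2 = 29.69 MHz, folds to fs − 41.66 MHz = 17.72 MHz.
228.62 MHz mod fs = 50.48 MHz.
50.48 MHz > fs/2 = 29.69 MHz, folds to fs − 50.48 MHz = 8.9 MHz.
243.34 MHz mod fs = 5.82 MHz.
5.82 MHz ≤ fs/2 = 29.69 MHz, appears at 5.82 MHz.
213.2 MHz mod fs = 35.06 MHz.
35.06 MHz > fs/2 = 29.69 MHz, folds to fs − 35.06 MHz = 24.32 MHz.
Distinct values: {5.82 MHz, 8.9 MHz, 17.72 MHz, 24.32 MHz}.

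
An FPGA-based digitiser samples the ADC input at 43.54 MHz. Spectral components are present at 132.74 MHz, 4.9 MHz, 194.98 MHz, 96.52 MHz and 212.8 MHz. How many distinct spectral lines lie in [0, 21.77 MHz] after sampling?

fs/2 = 21.77 MHz.
132.74 MHz mod fs = 2.12 MHz.
2.12 MHz ≤ fs/2 = 21.77 MHz, appears at 2.12 MHz.
4.9 MHz ≤ fs/2 = 21.77 MHz, passes unchanged.
194.98 MHz mod fs = 20.82 MHz.
20.82 MHz ≤ fs/2 = 21.77 MHz, appears at 20.82 MHz.
96.52 MHz mod fs = 9.44 MHz.
9.44 MHz ≤ fs/2 = 21.77 MHz, appears at 9.44 MHz.
212.8 MHz mod fs = 38.64 MHz.
38.64 MHz > fs/2 = 21.77 MHz, folds to fs − 38.64 MHz = 4.9 MHz.
Distinct values: {2.12 MHz, 4.9 MHz, 9.44 MHz, 20.82 MHz} → 4.

4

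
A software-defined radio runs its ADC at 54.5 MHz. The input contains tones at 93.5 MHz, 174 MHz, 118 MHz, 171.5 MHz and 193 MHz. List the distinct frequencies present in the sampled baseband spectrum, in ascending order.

fs/2 = 27.25 MHz.
93.5 MHz mod fs = 39 MHz.
39 MHz > fs/2 = 27.25 MHz, folds to fs − 39 MHz = 15.5 MHz.
174 MHz mod fs = 10.5 MHz.
10.5 MHz ≤ fs/2 = 27.25 MHz, appears at 10.5 MHz.
118 MHz mod fs = 9 MHz.
9 MHz ≤ fs/2 = 27.25 MHz, appears at 9 MHz.
171.5 MHz mod fs = 8 MHz.
8 MHz ≤ fs/2 = 27.25 MHz, appears at 8 MHz.
193 MHz mod fs = 29.5 MHz.
29.5 MHz > fs/2 = 27.25 MHz, folds to fs − 29.5 MHz = 25 MHz.
Distinct values: {8 MHz, 9 MHz, 10.5 MHz, 15.5 MHz, 25 MHz}.

8 MHz, 9 MHz, 10.5 MHz, 15.5 MHz, 25 MHz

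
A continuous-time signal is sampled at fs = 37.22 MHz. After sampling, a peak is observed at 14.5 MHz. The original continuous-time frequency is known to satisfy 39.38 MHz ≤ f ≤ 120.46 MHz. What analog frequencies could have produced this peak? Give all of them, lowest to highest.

51.72 MHz, 59.94 MHz, 88.94 MHz, 97.16 MHz

Frequencies that alias to 14.5 MHz are k·fs ± 14.5 MHz for integer k ≥ 0.
k=0: 14.5 MHz.
k=1: 22.72 MHz, 51.72 MHz.
k=2: 59.94 MHz, 88.94 MHz.
k=3: 97.16 MHz, 126.16 MHz.
k=4: 134.38 MHz, 163.38 MHz.
Within [39.38 MHz, 120.46 MHz]: 51.72 MHz, 59.94 MHz, 88.94 MHz, 97.16 MHz.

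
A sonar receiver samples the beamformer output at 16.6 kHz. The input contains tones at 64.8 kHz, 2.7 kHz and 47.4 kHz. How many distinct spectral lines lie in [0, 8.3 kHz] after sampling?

fs/2 = 8.3 kHz.
64.8 kHz mod fs = 15 kHz.
15 kHz > fs/2 = 8.3 kHz, folds to fs − 15 kHz = 1.6 kHz.
2.7 kHz ≤ fs/2 = 8.3 kHz, passes unchanged.
47.4 kHz mod fs = 14.2 kHz.
14.2 kHz > fs/2 = 8.3 kHz, folds to fs − 14.2 kHz = 2.4 kHz.
Distinct values: {1.6 kHz, 2.4 kHz, 2.7 kHz} → 3.

3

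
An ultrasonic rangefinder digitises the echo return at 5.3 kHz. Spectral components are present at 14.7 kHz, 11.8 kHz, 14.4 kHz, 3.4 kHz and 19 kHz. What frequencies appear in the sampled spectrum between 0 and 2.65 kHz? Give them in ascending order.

fs/2 = 2.65 kHz.
14.7 kHz mod fs = 4.1 kHz.
4.1 kHz > fs/2 = 2.65 kHz, folds to fs − 4.1 kHz = 1.2 kHz.
11.8 kHz mod fs = 1.2 kHz.
1.2 kHz ≤ fs/2 = 2.65 kHz, appears at 1.2 kHz.
14.4 kHz mod fs = 3.8 kHz.
3.8 kHz > fs/2 = 2.65 kHz, folds to fs − 3.8 kHz = 1.5 kHz.
3.4 kHz > fs/2 = 2.65 kHz, folds to fs − 3.4 kHz = 1.9 kHz.
19 kHz mod fs = 3.1 kHz.
3.1 kHz > fs/2 = 2.65 kHz, folds to fs − 3.1 kHz = 2.2 kHz.
Distinct values: {1.2 kHz, 1.5 kHz, 1.9 kHz, 2.2 kHz}.

1.2 kHz, 1.5 kHz, 1.9 kHz, 2.2 kHz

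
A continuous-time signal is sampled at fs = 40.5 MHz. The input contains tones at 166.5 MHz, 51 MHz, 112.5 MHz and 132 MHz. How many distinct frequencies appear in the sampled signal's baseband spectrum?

3

fs/2 = 20.25 MHz.
166.5 MHz mod fs = 4.5 MHz.
4.5 MHz ≤ fs/2 = 20.25 MHz, appears at 4.5 MHz.
51 MHz mod fs = 10.5 MHz.
10.5 MHz ≤ fs/2 = 20.25 MHz, appears at 10.5 MHz.
112.5 MHz mod fs = 31.5 MHz.
31.5 MHz > fs/2 = 20.25 MHz, folds to fs − 31.5 MHz = 9 MHz.
132 MHz mod fs = 10.5 MHz.
10.5 MHz ≤ fs/2 = 20.25 MHz, appears at 10.5 MHz.
Distinct values: {4.5 MHz, 9 MHz, 10.5 MHz} → 3.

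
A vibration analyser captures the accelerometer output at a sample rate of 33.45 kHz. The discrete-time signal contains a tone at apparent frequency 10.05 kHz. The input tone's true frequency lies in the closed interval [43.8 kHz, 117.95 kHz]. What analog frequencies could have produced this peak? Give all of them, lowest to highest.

56.85 kHz, 76.95 kHz, 90.3 kHz, 110.4 kHz

Frequencies that alias to 10.05 kHz are k·fs ± 10.05 kHz for integer k ≥ 0.
k=0: 10.05 kHz.
k=1: 23.4 kHz, 43.5 kHz.
k=2: 56.85 kHz, 76.95 kHz.
k=3: 90.3 kHz, 110.4 kHz.
k=4: 123.75 kHz, 143.85 kHz.
Within [43.8 kHz, 117.95 kHz]: 56.85 kHz, 76.95 kHz, 90.3 kHz, 110.4 kHz.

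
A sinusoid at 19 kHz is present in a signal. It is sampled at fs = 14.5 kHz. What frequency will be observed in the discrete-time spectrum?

4.5 kHz

19 kHz mod fs = 4.5 kHz.
4.5 kHz ≤ fs/2 = 7.25 kHz, appears at 4.5 kHz.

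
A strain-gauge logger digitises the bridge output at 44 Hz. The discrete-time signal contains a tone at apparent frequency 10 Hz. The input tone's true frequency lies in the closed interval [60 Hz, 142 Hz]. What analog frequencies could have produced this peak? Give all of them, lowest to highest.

Frequencies that alias to 10 Hz are k·fs ± 10 Hz for integer k ≥ 0.
k=0: 10 Hz.
k=1: 34 Hz, 54 Hz.
k=2: 78 Hz, 98 Hz.
k=3: 122 Hz, 142 Hz.
k=4: 166 Hz, 186 Hz.
Within [60 Hz, 142 Hz]: 78 Hz, 98 Hz, 122 Hz, 142 Hz.

78 Hz, 98 Hz, 122 Hz, 142 Hz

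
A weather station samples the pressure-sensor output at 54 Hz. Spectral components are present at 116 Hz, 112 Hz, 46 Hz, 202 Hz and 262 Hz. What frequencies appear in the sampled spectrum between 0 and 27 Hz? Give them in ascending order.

fs/2 = 27 Hz.
116 Hz mod fs = 8 Hz.
8 Hz ≤ fs/2 = 27 Hz, appears at 8 Hz.
112 Hz mod fs = 4 Hz.
4 Hz ≤ fs/2 = 27 Hz, appears at 4 Hz.
46 Hz > fs/2 = 27 Hz, folds to fs − 46 Hz = 8 Hz.
202 Hz mod fs = 40 Hz.
40 Hz > fs/2 = 27 Hz, folds to fs − 40 Hz = 14 Hz.
262 Hz mod fs = 46 Hz.
46 Hz > fs/2 = 27 Hz, folds to fs − 46 Hz = 8 Hz.
Distinct values: {4 Hz, 8 Hz, 14 Hz}.

4 Hz, 8 Hz, 14 Hz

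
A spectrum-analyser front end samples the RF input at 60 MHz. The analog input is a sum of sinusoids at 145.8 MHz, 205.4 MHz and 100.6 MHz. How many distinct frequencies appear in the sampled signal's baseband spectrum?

fs/2 = 30 MHz.
145.8 MHz mod fs = 25.8 MHz.
25.8 MHz ≤ fs/2 = 30 MHz, appears at 25.8 MHz.
205.4 MHz mod fs = 25.4 MHz.
25.4 MHz ≤ fs/2 = 30 MHz, appears at 25.4 MHz.
100.6 MHz mod fs = 40.6 MHz.
40.6 MHz > fs/2 = 30 MHz, folds to fs − 40.6 MHz = 19.4 MHz.
Distinct values: {19.4 MHz, 25.4 MHz, 25.8 MHz} → 3.

3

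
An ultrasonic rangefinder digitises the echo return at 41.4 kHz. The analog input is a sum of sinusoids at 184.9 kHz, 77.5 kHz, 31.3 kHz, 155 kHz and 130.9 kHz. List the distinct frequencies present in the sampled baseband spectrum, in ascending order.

fs/2 = 20.7 kHz.
184.9 kHz mod fs = 19.3 kHz.
19.3 kHz ≤ fs/2 = 20.7 kHz, appears at 19.3 kHz.
77.5 kHz mod fs = 36.1 kHz.
36.1 kHz > fs/2 = 20.7 kHz, folds to fs − 36.1 kHz = 5.3 kHz.
31.3 kHz > fs/2 = 20.7 kHz, folds to fs − 31.3 kHz = 10.1 kHz.
155 kHz mod fs = 30.8 kHz.
30.8 kHz > fs/2 = 20.7 kHz, folds to fs − 30.8 kHz = 10.6 kHz.
130.9 kHz mod fs = 6.7 kHz.
6.7 kHz ≤ fs/2 = 20.7 kHz, appears at 6.7 kHz.
Distinct values: {5.3 kHz, 6.7 kHz, 10.1 kHz, 10.6 kHz, 19.3 kHz}.

5.3 kHz, 6.7 kHz, 10.1 kHz, 10.6 kHz, 19.3 kHz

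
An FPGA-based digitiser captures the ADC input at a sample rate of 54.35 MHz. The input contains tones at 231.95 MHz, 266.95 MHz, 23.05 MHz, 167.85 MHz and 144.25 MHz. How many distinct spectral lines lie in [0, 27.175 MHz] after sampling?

4

fs/2 = 27.175 MHz.
231.95 MHz mod fs = 14.55 MHz.
14.55 MHz ≤ fs/2 = 27.175 MHz, appears at 14.55 MHz.
266.95 MHz mod fs = 49.55 MHz.
49.55 MHz > fs/2 = 27.175 MHz, folds to fs − 49.55 MHz = 4.8 MHz.
23.05 MHz ≤ fs/2 = 27.175 MHz, passes unchanged.
167.85 MHz mod fs = 4.8 MHz.
4.8 MHz ≤ fs/2 = 27.175 MHz, appears at 4.8 MHz.
144.25 MHz mod fs = 35.55 MHz.
35.55 MHz > fs/2 = 27.175 MHz, folds to fs − 35.55 MHz = 18.8 MHz.
Distinct values: {4.8 MHz, 14.55 MHz, 18.8 MHz, 23.05 MHz} → 4.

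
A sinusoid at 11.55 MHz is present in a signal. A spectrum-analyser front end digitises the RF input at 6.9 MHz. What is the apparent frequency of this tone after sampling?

2.25 MHz

11.55 MHz mod fs = 4.65 MHz.
4.65 MHz > fs/2 = 3.45 MHz, folds to fs − 4.65 MHz = 2.25 MHz.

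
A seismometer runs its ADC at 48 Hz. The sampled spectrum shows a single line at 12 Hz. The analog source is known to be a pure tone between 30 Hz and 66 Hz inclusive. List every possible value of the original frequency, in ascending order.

Frequencies that alias to 12 Hz are k·fs ± 12 Hz for integer k ≥ 0.
k=0: 12 Hz.
k=1: 36 Hz, 60 Hz.
k=2: 84 Hz, 108 Hz.
Within [30 Hz, 66 Hz]: 36 Hz, 60 Hz.

36 Hz, 60 Hz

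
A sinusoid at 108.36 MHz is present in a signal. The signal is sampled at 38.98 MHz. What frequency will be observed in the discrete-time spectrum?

8.58 MHz

108.36 MHz mod fs = 30.4 MHz.
30.4 MHz > fs/2 = 19.49 MHz, folds to fs − 30.4 MHz = 8.58 MHz.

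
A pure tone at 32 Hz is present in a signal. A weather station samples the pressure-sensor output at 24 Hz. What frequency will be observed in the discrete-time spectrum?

8 Hz

32 Hz mod fs = 8 Hz.
8 Hz ≤ fs/2 = 12 Hz, appears at 8 Hz.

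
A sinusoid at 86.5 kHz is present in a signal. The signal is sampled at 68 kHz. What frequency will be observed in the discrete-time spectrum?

18.5 kHz

86.5 kHz mod fs = 18.5 kHz.
18.5 kHz ≤ fs/2 = 34 kHz, appears at 18.5 kHz.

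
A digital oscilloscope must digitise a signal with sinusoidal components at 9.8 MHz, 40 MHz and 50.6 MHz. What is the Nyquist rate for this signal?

Highest-frequency component: 50.6 MHz.
Nyquist rate = 2 × 50.6 MHz = 101.2 MHz.

101.2 MHz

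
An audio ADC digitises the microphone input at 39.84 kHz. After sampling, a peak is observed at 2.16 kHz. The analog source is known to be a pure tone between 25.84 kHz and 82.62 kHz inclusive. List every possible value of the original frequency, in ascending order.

Frequencies that alias to 2.16 kHz are k·fs ± 2.16 kHz for integer k ≥ 0.
k=0: 2.16 kHz.
k=1: 37.68 kHz, 42 kHz.
k=2: 77.52 kHz, 81.84 kHz.
k=3: 117.36 kHz, 121.68 kHz.
Within [25.84 kHz, 82.62 kHz]: 37.68 kHz, 42 kHz, 77.52 kHz, 81.84 kHz.

37.68 kHz, 42 kHz, 77.52 kHz, 81.84 kHz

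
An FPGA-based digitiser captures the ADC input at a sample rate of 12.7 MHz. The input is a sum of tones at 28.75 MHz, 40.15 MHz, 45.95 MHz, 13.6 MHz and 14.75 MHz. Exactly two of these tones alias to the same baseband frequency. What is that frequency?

2.05 MHz

fs/2 = 6.35 MHz.
28.75 MHz mod fs = 3.35 MHz.
3.35 MHz ≤ fs/2 = 6.35 MHz, appears at 3.35 MHz.
40.15 MHz mod fs = 2.05 MHz.
2.05 MHz ≤ fs/2 = 6.35 MHz, appears at 2.05 MHz.
45.95 MHz mod fs = 7.85 MHz.
7.85 MHz > fs/2 = 6.35 MHz, folds to fs − 7.85 MHz = 4.85 MHz.
13.6 MHz mod fs = 0.9 MHz.
0.9 MHz ≤ fs/2 = 6.35 MHz, appears at 0.9 MHz.
14.75 MHz mod fs = 2.05 MHz.
2.05 MHz ≤ fs/2 = 6.35 MHz, appears at 2.05 MHz.
14.75 MHz and 40.15 MHz both map to 2.05 MHz.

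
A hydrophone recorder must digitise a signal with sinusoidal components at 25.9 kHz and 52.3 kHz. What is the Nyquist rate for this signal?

Highest-frequency component: 52.3 kHz.
Nyquist rate = 2 × 52.3 kHz = 104.6 kHz.

104.6 kHz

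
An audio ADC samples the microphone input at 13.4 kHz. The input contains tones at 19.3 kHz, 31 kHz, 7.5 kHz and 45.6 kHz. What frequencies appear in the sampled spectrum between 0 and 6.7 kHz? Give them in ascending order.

4.2 kHz, 5.4 kHz, 5.9 kHz

fs/2 = 6.7 kHz.
19.3 kHz mod fs = 5.9 kHz.
5.9 kHz ≤ fs/2 = 6.7 kHz, appears at 5.9 kHz.
31 kHz mod fs = 4.2 kHz.
4.2 kHz ≤ fs/2 = 6.7 kHz, appears at 4.2 kHz.
7.5 kHz > fs/2 = 6.7 kHz, folds to fs − 7.5 kHz = 5.9 kHz.
45.6 kHz mod fs = 5.4 kHz.
5.4 kHz ≤ fs/2 = 6.7 kHz, appears at 5.4 kHz.
Distinct values: {4.2 kHz, 5.4 kHz, 5.9 kHz}.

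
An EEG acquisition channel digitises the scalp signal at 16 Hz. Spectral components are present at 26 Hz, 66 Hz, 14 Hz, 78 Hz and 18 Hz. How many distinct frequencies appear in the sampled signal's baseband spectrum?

fs/2 = 8 Hz.
26 Hz mod fs = 10 Hz.
10 Hz > fs/2 = 8 Hz, folds to fs − 10 Hz = 6 Hz.
66 Hz mod fs = 2 Hz.
2 Hz ≤ fs/2 = 8 Hz, appears at 2 Hz.
14 Hz > fs/2 = 8 Hz, folds to fs − 14 Hz = 2 Hz.
78 Hz mod fs = 14 Hz.
14 Hz > fs/2 = 8 Hz, folds to fs − 14 Hz = 2 Hz.
18 Hz mod fs = 2 Hz.
2 Hz ≤ fs/2 = 8 Hz, appears at 2 Hz.
Distinct values: {2 Hz, 6 Hz} → 2.

2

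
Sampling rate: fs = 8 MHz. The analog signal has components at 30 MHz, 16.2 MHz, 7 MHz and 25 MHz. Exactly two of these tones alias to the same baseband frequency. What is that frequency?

1 MHz

fs/2 = 4 MHz.
30 MHz mod fs = 6 MHz.
6 MHz > fs/2 = 4 MHz, folds to fs − 6 MHz = 2 MHz.
16.2 MHz mod fs = 0.2 MHz.
0.2 MHz ≤ fs/2 = 4 MHz, appears at 0.2 MHz.
7 MHz > fs/2 = 4 MHz, folds to fs − 7 MHz = 1 MHz.
25 MHz mod fs = 1 MHz.
1 MHz ≤ fs/2 = 4 MHz, appears at 1 MHz.
7 MHz and 25 MHz both map to 1 MHz.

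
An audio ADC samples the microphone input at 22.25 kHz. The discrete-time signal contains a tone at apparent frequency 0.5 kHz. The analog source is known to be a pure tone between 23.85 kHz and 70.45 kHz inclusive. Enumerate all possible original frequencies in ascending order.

Frequencies that alias to 0.5 kHz are k·fs ± 0.5 kHz for integer k ≥ 0.
k=0: 0.5 kHz.
k=1: 21.75 kHz, 22.75 kHz.
k=2: 44 kHz, 45 kHz.
k=3: 66.25 kHz, 67.25 kHz.
k=4: 88.5 kHz, 89.5 kHz.
Within [23.85 kHz, 70.45 kHz]: 44 kHz, 45 kHz, 66.25 kHz, 67.25 kHz.

44 kHz, 45 kHz, 66.25 kHz, 67.25 kHz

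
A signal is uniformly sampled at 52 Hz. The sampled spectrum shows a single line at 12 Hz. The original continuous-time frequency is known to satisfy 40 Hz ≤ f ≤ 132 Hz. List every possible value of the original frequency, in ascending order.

40 Hz, 64 Hz, 92 Hz, 116 Hz

Frequencies that alias to 12 Hz are k·fs ± 12 Hz for integer k ≥ 0.
k=0: 12 Hz.
k=1: 40 Hz, 64 Hz.
k=2: 92 Hz, 116 Hz.
k=3: 144 Hz, 168 Hz.
Within [40 Hz, 132 Hz]: 40 Hz, 64 Hz, 92 Hz, 116 Hz.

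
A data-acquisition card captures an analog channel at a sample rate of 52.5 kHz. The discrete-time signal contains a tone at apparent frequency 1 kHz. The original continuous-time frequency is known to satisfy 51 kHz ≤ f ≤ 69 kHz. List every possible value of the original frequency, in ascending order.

51.5 kHz, 53.5 kHz

Frequencies that alias to 1 kHz are k·fs ± 1 kHz for integer k ≥ 0.
k=0: 1 kHz.
k=1: 51.5 kHz, 53.5 kHz.
k=2: 104 kHz, 106 kHz.
Within [51 kHz, 69 kHz]: 51.5 kHz, 53.5 kHz.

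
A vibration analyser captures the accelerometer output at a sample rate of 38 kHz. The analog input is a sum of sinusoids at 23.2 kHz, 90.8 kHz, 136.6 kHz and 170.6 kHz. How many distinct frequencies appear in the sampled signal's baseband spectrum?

fs/2 = 19 kHz.
23.2 kHz > fs/2 = 19 kHz, folds to fs − 23.2 kHz = 14.8 kHz.
90.8 kHz mod fs = 14.8 kHz.
14.8 kHz ≤ fs/2 = 19 kHz, appears at 14.8 kHz.
136.6 kHz mod fs = 22.6 kHz.
22.6 kHz > fs/2 = 19 kHz, folds to fs − 22.6 kHz = 15.4 kHz.
170.6 kHz mod fs = 18.6 kHz.
18.6 kHz ≤ fs/2 = 19 kHz, appears at 18.6 kHz.
Distinct values: {14.8 kHz, 15.4 kHz, 18.6 kHz} → 3.

3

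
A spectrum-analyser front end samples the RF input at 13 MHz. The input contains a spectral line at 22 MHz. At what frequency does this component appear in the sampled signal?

22 MHz mod fs = 9 MHz.
9 MHz > fs/2 = 6.5 MHz, folds to fs − 9 MHz = 4 MHz.

4 MHz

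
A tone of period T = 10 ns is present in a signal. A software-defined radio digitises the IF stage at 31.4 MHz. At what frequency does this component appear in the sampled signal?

T = 10 ns → f = 1/T = 100 MHz.
100 MHz mod fs = 5.8 MHz.
5.8 MHz ≤ fs/2 = 15.7 MHz, appears at 5.8 MHz.

5.8 MHz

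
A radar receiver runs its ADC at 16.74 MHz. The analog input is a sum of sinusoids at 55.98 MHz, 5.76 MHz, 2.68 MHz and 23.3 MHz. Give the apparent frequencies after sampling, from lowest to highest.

2.68 MHz, 5.76 MHz, 6.56 MHz

fs/2 = 8.37 MHz.
55.98 MHz mod fs = 5.76 MHz.
5.76 MHz ≤ fs/2 = 8.37 MHz, appears at 5.76 MHz.
5.76 MHz ≤ fs/2 = 8.37 MHz, passes unchanged.
2.68 MHz ≤ fs/2 = 8.37 MHz, passes unchanged.
23.3 MHz mod fs = 6.56 MHz.
6.56 MHz ≤ fs/2 = 8.37 MHz, appears at 6.56 MHz.
Distinct values: {2.68 MHz, 5.76 MHz, 6.56 MHz}.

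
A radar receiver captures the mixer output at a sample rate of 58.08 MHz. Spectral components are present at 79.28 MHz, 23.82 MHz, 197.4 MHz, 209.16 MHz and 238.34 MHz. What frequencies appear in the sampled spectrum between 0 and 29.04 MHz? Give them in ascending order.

fs/2 = 29.04 MHz.
79.28 MHz mod fs = 21.2 MHz.
21.2 MHz ≤ fs/2 = 29.04 MHz, appears at 21.2 MHz.
23.82 MHz ≤ fs/2 = 29.04 MHz, passes unchanged.
197.4 MHz mod fs = 23.16 MHz.
23.16 MHz ≤ fs/2 = 29.04 MHz, appears at 23.16 MHz.
209.16 MHz mod fs = 34.92 MHz.
34.92 MHz > fs/2 = 29.04 MHz, folds to fs − 34.92 MHz = 23.16 MHz.
238.34 MHz mod fs = 6.02 MHz.
6.02 MHz ≤ fs/2 = 29.04 MHz, appears at 6.02 MHz.
Distinct values: {6.02 MHz, 21.2 MHz, 23.16 MHz, 23.82 MHz}.

6.02 MHz, 21.2 MHz, 23.16 MHz, 23.82 MHz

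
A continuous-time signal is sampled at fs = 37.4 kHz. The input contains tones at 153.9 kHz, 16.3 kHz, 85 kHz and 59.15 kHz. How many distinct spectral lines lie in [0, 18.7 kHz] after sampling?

fs/2 = 18.7 kHz.
153.9 kHz mod fs = 4.3 kHz.
4.3 kHz ≤ fs/2 = 18.7 kHz, appears at 4.3 kHz.
16.3 kHz ≤ fs/2 = 18.7 kHz, passes unchanged.
85 kHz mod fs = 10.2 kHz.
10.2 kHz ≤ fs/2 = 18.7 kHz, appears at 10.2 kHz.
59.15 kHz mod fs = 21.75 kHz.
21.75 kHz > fs/2 = 18.7 kHz, folds to fs − 21.75 kHz = 15.65 kHz.
Distinct values: {4.3 kHz, 10.2 kHz, 15.65 kHz, 16.3 kHz} → 4.

4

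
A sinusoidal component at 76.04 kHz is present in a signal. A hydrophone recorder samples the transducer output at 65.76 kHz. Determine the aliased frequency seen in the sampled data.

76.04 kHz mod fs = 10.28 kHz.
10.28 kHz ≤ fs/2 = 32.88 kHz, appears at 10.28 kHz.

10.28 kHz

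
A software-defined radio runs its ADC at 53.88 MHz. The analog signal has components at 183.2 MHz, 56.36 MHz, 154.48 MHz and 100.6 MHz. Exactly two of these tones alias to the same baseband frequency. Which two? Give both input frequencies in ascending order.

fs/2 = 26.94 MHz.
183.2 MHz mod fs = 21.56 MHz.
21.56 MHz ≤ fs/2 = 26.94 MHz, appears at 21.56 MHz.
56.36 MHz mod fs = 2.48 MHz.
2.48 MHz ≤ fs/2 = 26.94 MHz, appears at 2.48 MHz.
154.48 MHz mod fs = 46.72 MHz.
46.72 MHz > fs/2 = 26.94 MHz, folds to fs − 46.72 MHz = 7.16 MHz.
100.6 MHz mod fs = 46.72 MHz.
46.72 MHz > fs/2 = 26.94 MHz, folds to fs − 46.72 MHz = 7.16 MHz.
100.6 MHz and 154.48 MHz both map to 7.16 MHz.

100.6 MHz, 154.48 MHz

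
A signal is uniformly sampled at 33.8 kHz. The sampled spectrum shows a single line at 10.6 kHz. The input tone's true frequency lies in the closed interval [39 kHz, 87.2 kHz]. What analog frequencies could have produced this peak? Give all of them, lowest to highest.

44.4 kHz, 57 kHz, 78.2 kHz

Frequencies that alias to 10.6 kHz are k·fs ± 10.6 kHz for integer k ≥ 0.
k=0: 10.6 kHz.
k=1: 23.2 kHz, 44.4 kHz.
k=2: 57 kHz, 78.2 kHz.
k=3: 90.8 kHz, 112 kHz.
Within [39 kHz, 87.2 kHz]: 44.4 kHz, 57 kHz, 78.2 kHz.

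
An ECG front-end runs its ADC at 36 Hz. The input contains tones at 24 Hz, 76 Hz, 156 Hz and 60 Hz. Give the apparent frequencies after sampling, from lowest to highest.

fs/2 = 18 Hz.
24 Hz > fs/2 = 18 Hz, folds to fs − 24 Hz = 12 Hz.
76 Hz mod fs = 4 Hz.
4 Hz ≤ fs/2 = 18 Hz, appears at 4 Hz.
156 Hz mod fs = 12 Hz.
12 Hz ≤ fs/2 = 18 Hz, appears at 12 Hz.
60 Hz mod fs = 24 Hz.
24 Hz > fs/2 = 18 Hz, folds to fs − 24 Hz = 12 Hz.
Distinct values: {4 Hz, 12 Hz}.

4 Hz, 12 Hz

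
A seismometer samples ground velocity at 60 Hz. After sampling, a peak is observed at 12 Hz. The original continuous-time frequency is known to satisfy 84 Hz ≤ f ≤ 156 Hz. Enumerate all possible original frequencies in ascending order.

Frequencies that alias to 12 Hz are k·fs ± 12 Hz for integer k ≥ 0.
k=0: 12 Hz.
k=1: 48 Hz, 72 Hz.
k=2: 108 Hz, 132 Hz.
k=3: 168 Hz, 192 Hz.
Within [84 Hz, 156 Hz]: 108 Hz, 132 Hz.

108 Hz, 132 Hz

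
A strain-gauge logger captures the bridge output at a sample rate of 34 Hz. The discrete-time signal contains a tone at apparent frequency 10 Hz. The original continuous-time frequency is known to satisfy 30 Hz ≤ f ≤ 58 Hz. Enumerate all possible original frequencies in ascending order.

44 Hz, 58 Hz

Frequencies that alias to 10 Hz are k·fs ± 10 Hz for integer k ≥ 0.
k=0: 10 Hz.
k=1: 24 Hz, 44 Hz.
k=2: 58 Hz, 78 Hz.
k=3: 92 Hz, 112 Hz.
Within [30 Hz, 58 Hz]: 44 Hz, 58 Hz.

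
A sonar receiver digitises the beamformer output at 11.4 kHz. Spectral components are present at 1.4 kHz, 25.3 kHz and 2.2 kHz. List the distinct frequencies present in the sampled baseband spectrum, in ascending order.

1.4 kHz, 2.2 kHz, 2.5 kHz

fs/2 = 5.7 kHz.
1.4 kHz ≤ fs/2 = 5.7 kHz, passes unchanged.
25.3 kHz mod fs = 2.5 kHz.
2.5 kHz ≤ fs/2 = 5.7 kHz, appears at 2.5 kHz.
2.2 kHz ≤ fs/2 = 5.7 kHz, passes unchanged.
Distinct values: {1.4 kHz, 2.2 kHz, 2.5 kHz}.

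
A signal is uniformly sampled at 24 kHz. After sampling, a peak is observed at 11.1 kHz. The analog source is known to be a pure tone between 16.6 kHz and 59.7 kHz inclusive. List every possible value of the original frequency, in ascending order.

35.1 kHz, 36.9 kHz, 59.1 kHz

Frequencies that alias to 11.1 kHz are k·fs ± 11.1 kHz for integer k ≥ 0.
k=0: 11.1 kHz.
k=1: 12.9 kHz, 35.1 kHz.
k=2: 36.9 kHz, 59.1 kHz.
k=3: 60.9 kHz, 83.1 kHz.
Within [16.6 kHz, 59.7 kHz]: 35.1 kHz, 36.9 kHz, 59.1 kHz.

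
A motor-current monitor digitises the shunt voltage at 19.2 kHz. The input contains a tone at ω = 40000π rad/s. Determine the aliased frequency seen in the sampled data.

0.8 kHz

ω = 40000π rad/s → f = ω/(2π) = 20000 Hz = 20 kHz.
20 kHz mod fs = 0.8 kHz.
0.8 kHz ≤ fs/2 = 9.6 kHz, appears at 0.8 kHz.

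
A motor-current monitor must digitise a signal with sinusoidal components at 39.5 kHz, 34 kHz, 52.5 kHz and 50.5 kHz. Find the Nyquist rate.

105 kHz

Highest-frequency component: 52.5 kHz.
Nyquist rate = 2 × 52.5 kHz = 105 kHz.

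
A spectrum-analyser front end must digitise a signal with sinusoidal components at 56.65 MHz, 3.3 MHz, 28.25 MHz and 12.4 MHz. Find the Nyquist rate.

Highest-frequency component: 56.65 MHz.
Nyquist rate = 2 × 56.65 MHz = 113.3 MHz.

113.3 MHz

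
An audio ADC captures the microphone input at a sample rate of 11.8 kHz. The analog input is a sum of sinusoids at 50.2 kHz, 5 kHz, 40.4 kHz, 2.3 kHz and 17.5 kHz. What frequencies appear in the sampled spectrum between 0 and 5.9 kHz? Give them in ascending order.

fs/2 = 5.9 kHz.
50.2 kHz mod fs = 3 kHz.
3 kHz ≤ fs/2 = 5.9 kHz, appears at 3 kHz.
5 kHz ≤ fs/2 = 5.9 kHz, passes unchanged.
40.4 kHz mod fs = 5 kHz.
5 kHz ≤ fs/2 = 5.9 kHz, appears at 5 kHz.
2.3 kHz ≤ fs/2 = 5.9 kHz, passes unchanged.
17.5 kHz mod fs = 5.7 kHz.
5.7 kHz ≤ fs/2 = 5.9 kHz, appears at 5.7 kHz.
Distinct values: {2.3 kHz, 3 kHz, 5 kHz, 5.7 kHz}.

2.3 kHz, 3 kHz, 5 kHz, 5.7 kHz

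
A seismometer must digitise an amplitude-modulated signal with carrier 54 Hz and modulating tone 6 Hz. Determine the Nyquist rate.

AM sidebands sit at fc ± fm = 48 Hz and 60 Hz.
Highest-frequency component: 60 Hz.
Nyquist rate = 2 × 60 Hz = 120 Hz.

120 Hz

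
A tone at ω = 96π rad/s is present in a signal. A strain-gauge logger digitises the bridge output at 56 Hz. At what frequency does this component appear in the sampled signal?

8 Hz

ω = 96π rad/s → f = ω/(2π) = 48 Hz.
48 Hz > fs/2 = 28 Hz, folds to fs − 48 Hz = 8 Hz.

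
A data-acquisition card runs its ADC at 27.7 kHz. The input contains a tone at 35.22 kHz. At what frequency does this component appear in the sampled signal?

7.52 kHz

35.22 kHz mod fs = 7.52 kHz.
7.52 kHz ≤ fs/2 = 13.85 kHz, appears at 7.52 kHz.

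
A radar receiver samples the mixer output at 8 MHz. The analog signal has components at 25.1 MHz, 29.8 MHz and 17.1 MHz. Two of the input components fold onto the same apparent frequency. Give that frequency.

1.1 MHz

fs/2 = 4 MHz.
25.1 MHz mod fs = 1.1 MHz.
1.1 MHz ≤ fs/2 = 4 MHz, appears at 1.1 MHz.
29.8 MHz mod fs = 5.8 MHz.
5.8 MHz > fs/2 = 4 MHz, folds to fs − 5.8 MHz = 2.2 MHz.
17.1 MHz mod fs = 1.1 MHz.
1.1 MHz ≤ fs/2 = 4 MHz, appears at 1.1 MHz.
17.1 MHz and 25.1 MHz both map to 1.1 MHz.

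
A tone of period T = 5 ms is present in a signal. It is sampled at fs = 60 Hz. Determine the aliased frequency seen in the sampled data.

T = 5 ms → f = 1/T = 200 Hz.
200 Hz mod fs = 20 Hz.
20 Hz ≤ fs/2 = 30 Hz, appears at 20 Hz.

20 Hz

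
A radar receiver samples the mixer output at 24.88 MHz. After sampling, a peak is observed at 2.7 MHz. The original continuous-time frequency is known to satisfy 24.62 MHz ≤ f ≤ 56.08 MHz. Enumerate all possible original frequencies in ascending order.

Frequencies that alias to 2.7 MHz are k·fs ± 2.7 MHz for integer k ≥ 0.
k=0: 2.7 MHz.
k=1: 22.18 MHz, 27.58 MHz.
k=2: 47.06 MHz, 52.46 MHz.
k=3: 71.94 MHz, 77.34 MHz.
Within [24.62 MHz, 56.08 MHz]: 27.58 MHz, 47.06 MHz, 52.46 MHz.

27.58 MHz, 47.06 MHz, 52.46 MHz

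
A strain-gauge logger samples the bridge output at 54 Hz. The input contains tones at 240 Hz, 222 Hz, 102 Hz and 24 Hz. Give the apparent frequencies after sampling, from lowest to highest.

6 Hz, 24 Hz

fs/2 = 27 Hz.
240 Hz mod fs = 24 Hz.
24 Hz ≤ fs/2 = 27 Hz, appears at 24 Hz.
222 Hz mod fs = 6 Hz.
6 Hz ≤ fs/2 = 27 Hz, appears at 6 Hz.
102 Hz mod fs = 48 Hz.
48 Hz > fs/2 = 27 Hz, folds to fs − 48 Hz = 6 Hz.
24 Hz ≤ fs/2 = 27 Hz, passes unchanged.
Distinct values: {6 Hz, 24 Hz}.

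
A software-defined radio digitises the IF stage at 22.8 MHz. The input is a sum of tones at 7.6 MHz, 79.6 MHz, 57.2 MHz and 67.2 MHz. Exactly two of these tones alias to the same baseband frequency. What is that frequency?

fs/2 = 11.4 MHz.
7.6 MHz ≤ fs/2 = 11.4 MHz, passes unchanged.
79.6 MHz mod fs = 11.2 MHz.
11.2 MHz ≤ fs/2 = 11.4 MHz, appears at 11.2 MHz.
57.2 MHz mod fs = 11.6 MHz.
11.6 MHz > fs/2 = 11.4 MHz, folds to fs − 11.6 MHz = 11.2 MHz.
67.2 MHz mod fs = 21.6 MHz.
21.6 MHz > fs/2 = 11.4 MHz, folds to fs − 21.6 MHz = 1.2 MHz.
57.2 MHz and 79.6 MHz both map to 11.2 MHz.

11.2 MHz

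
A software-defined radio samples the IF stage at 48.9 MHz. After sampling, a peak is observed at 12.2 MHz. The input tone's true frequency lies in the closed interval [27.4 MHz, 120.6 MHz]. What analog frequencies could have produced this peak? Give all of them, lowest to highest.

Frequencies that alias to 12.2 MHz are k·fs ± 12.2 MHz for integer k ≥ 0.
k=0: 12.2 MHz.
k=1: 36.7 MHz, 61.1 MHz.
k=2: 85.6 MHz, 110 MHz.
k=3: 134.5 MHz, 158.9 MHz.
Within [27.4 MHz, 120.6 MHz]: 36.7 MHz, 61.1 MHz, 85.6 MHz, 110 MHz.

36.7 MHz, 61.1 MHz, 85.6 MHz, 110 MHz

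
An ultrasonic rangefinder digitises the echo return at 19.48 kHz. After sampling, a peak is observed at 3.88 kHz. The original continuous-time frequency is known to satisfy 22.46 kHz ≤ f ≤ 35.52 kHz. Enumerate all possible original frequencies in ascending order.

Frequencies that alias to 3.88 kHz are k·fs ± 3.88 kHz for integer k ≥ 0.
k=0: 3.88 kHz.
k=1: 15.6 kHz, 23.36 kHz.
k=2: 35.08 kHz, 42.84 kHz.
k=3: 54.56 kHz, 62.32 kHz.
Within [22.46 kHz, 35.52 kHz]: 23.36 kHz, 35.08 kHz.

23.36 kHz, 35.08 kHz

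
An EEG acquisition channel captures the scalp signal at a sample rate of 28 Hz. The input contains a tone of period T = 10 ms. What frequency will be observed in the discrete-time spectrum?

T = 10 ms → f = 1/T = 100 Hz.
100 Hz mod fs = 16 Hz.
16 Hz > fs/2 = 14 Hz, folds to fs − 16 Hz = 12 Hz.

12 Hz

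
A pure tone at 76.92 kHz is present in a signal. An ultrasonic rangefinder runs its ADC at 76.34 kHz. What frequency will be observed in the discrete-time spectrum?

76.92 kHz mod fs = 0.58 kHz.
0.58 kHz ≤ fs/2 = 38.17 kHz, appears at 0.58 kHz.

0.58 kHz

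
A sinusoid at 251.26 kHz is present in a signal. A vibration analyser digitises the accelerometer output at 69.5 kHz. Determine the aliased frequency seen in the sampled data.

251.26 kHz mod fs = 42.76 kHz.
42.76 kHz > fs/2 = 34.75 kHz, folds to fs − 42.76 kHz = 26.74 kHz.

26.74 kHz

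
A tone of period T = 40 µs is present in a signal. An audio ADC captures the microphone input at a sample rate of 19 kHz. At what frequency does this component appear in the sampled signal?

6 kHz

T = 40 µs → f = 1/T = 25 kHz.
25 kHz mod fs = 6 kHz.
6 kHz ≤ fs/2 = 9.5 kHz, appears at 6 kHz.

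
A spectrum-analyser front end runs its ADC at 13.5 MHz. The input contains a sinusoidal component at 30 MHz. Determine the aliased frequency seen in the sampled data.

30 MHz mod fs = 3 MHz.
3 MHz ≤ fs/2 = 6.75 MHz, appears at 3 MHz.

3 MHz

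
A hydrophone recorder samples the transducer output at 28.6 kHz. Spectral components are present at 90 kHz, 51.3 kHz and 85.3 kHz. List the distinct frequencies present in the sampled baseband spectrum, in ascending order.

0.5 kHz, 4.2 kHz, 5.9 kHz

fs/2 = 14.3 kHz.
90 kHz mod fs = 4.2 kHz.
4.2 kHz ≤ fs/2 = 14.3 kHz, appears at 4.2 kHz.
51.3 kHz mod fs = 22.7 kHz.
22.7 kHz > fs/2 = 14.3 kHz, folds to fs − 22.7 kHz = 5.9 kHz.
85.3 kHz mod fs = 28.1 kHz.
28.1 kHz > fs/2 = 14.3 kHz, folds to fs − 28.1 kHz = 0.5 kHz.
Distinct values: {0.5 kHz, 4.2 kHz, 5.9 kHz}.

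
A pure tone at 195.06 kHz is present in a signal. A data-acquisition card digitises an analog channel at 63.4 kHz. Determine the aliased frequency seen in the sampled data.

4.86 kHz

195.06 kHz mod fs = 4.86 kHz.
4.86 kHz ≤ fs/2 = 31.7 kHz, appears at 4.86 kHz.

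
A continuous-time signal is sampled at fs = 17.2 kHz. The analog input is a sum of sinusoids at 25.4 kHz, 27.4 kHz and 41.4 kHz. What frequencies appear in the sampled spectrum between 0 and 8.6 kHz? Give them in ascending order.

7 kHz, 8.2 kHz

fs/2 = 8.6 kHz.
25.4 kHz mod fs = 8.2 kHz.
8.2 kHz ≤ fs/2 = 8.6 kHz, appears at 8.2 kHz.
27.4 kHz mod fs = 10.2 kHz.
10.2 kHz > fs/2 = 8.6 kHz, folds to fs − 10.2 kHz = 7 kHz.
41.4 kHz mod fs = 7 kHz.
7 kHz ≤ fs/2 = 8.6 kHz, appears at 7 kHz.
Distinct values: {7 kHz, 8.2 kHz}.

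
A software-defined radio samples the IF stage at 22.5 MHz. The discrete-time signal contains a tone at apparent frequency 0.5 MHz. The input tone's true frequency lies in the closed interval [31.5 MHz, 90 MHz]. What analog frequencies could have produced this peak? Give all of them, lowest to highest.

Frequencies that alias to 0.5 MHz are k·fs ± 0.5 MHz for integer k ≥ 0.
k=0: 0.5 MHz.
k=1: 22 MHz, 23 MHz.
k=2: 44.5 MHz, 45.5 MHz.
k=3: 67 MHz, 68 MHz.
k=4: 89.5 MHz, 90.5 MHz.
k=5: 112 MHz, 113 MHz.
Within [31.5 MHz, 90 MHz]: 44.5 MHz, 45.5 MHz, 67 MHz, 68 MHz, 89.5 MHz.

44.5 MHz, 45.5 MHz, 67 MHz, 68 MHz, 89.5 MHz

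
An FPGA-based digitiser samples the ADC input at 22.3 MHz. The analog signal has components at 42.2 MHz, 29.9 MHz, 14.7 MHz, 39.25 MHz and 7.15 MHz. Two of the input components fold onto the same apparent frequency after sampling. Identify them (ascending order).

fs/2 = 11.15 MHz.
42.2 MHz mod fs = 19.9 MHz.
19.9 MHz > fs/2 = 11.15 MHz, folds to fs − 19.9 MHz = 2.4 MHz.
29.9 MHz mod fs = 7.6 MHz.
7.6 MHz ≤ fs/2 = 11.15 MHz, appears at 7.6 MHz.
14.7 MHz > fs/2 = 11.15 MHz, folds to fs − 14.7 MHz = 7.6 MHz.
39.25 MHz mod fs = 16.95 MHz.
16.95 MHz > fs/2 = 11.15 MHz, folds to fs − 16.95 MHz = 5.35 MHz.
7.15 MHz ≤ fs/2 = 11.15 MHz, passes unchanged.
14.7 MHz and 29.9 MHz both map to 7.6 MHz.

14.7 MHz, 29.9 MHz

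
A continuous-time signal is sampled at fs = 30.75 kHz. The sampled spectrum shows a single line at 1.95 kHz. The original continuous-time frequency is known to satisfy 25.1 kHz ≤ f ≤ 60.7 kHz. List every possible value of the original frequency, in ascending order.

Frequencies that alias to 1.95 kHz are k·fs ± 1.95 kHz for integer k ≥ 0.
k=0: 1.95 kHz.
k=1: 28.8 kHz, 32.7 kHz.
k=2: 59.55 kHz, 63.45 kHz.
k=3: 90.3 kHz, 94.2 kHz.
Within [25.1 kHz, 60.7 kHz]: 28.8 kHz, 32.7 kHz, 59.55 kHz.

28.8 kHz, 32.7 kHz, 59.55 kHz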